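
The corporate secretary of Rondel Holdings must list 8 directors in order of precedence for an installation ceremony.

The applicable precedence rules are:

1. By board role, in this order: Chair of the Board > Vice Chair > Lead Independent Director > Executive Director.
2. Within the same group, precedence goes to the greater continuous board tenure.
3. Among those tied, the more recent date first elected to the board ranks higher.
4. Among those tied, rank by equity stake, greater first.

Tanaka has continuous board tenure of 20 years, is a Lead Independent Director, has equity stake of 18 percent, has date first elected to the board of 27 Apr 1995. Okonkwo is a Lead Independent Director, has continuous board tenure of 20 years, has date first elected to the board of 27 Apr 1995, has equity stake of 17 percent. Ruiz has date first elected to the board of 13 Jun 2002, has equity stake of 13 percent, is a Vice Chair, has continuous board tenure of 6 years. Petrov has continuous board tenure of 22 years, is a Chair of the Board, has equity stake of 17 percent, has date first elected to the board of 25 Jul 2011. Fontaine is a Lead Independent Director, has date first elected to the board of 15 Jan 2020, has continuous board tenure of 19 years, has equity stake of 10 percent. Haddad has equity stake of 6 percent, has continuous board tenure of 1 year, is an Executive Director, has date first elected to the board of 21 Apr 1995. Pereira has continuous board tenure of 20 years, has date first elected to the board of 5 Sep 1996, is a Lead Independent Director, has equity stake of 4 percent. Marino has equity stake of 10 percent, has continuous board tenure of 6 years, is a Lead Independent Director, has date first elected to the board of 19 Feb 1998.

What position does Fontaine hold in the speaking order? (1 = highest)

By board role: Petrov (Chair of the Board); then Ruiz (Vice Chair); then Pereira, Tanaka, Okonkwo, Fontaine and Marino (Lead Independent Director); then Haddad (Executive Director).
Among Pereira, Tanaka, Okonkwo, Fontaine and Marino, by continuous board tenure (higher first): Pereira, Tanaka and Okonkwo (20 years) before Fontaine (19 years) before Marino (6 years).
Among Pereira, Tanaka and Okonkwo, by date first elected to the board (later first): Pereira (5 Sep 1996) before Tanaka and Okonkwo (27 Apr 1995).
Among Tanaka and Okonkwo, by equity stake (higher first): Tanaka (18 percent) before Okonkwo (17 percent).
Order: Petrov, Ruiz, Pereira, Tanaka, Okonkwo, Fontaine, Marino, Haddad. So position 6.

6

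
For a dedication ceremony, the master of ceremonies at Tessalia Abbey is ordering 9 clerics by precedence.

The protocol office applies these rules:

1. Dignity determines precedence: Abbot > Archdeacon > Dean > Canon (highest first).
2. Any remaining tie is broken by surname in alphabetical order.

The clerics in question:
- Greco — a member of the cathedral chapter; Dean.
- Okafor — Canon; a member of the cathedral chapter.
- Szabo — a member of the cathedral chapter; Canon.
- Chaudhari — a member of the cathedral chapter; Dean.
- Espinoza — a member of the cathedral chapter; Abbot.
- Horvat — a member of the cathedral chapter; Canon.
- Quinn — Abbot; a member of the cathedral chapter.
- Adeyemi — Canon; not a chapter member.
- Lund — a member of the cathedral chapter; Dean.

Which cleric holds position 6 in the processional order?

Adeyemi

By dignity: Espinoza and Quinn (Abbot); then Chaudhari, Greco and Lund (Dean); then Adeyemi, Horvat, Okafor and Szabo (Canon).
Among Espinoza and Quinn, alphabetically by surname: Espinoza before Quinn.
Among Chaudhari, Greco and Lund, alphabetically by surname: Chaudhari before Greco before Lund.
Among Adeyemi, Horvat, Okafor and Szabo, alphabetically by surname: Adeyemi before Horvat before Okafor before Szabo.
Order: Espinoza, Quinn, Chaudhari, Greco, Lund, Adeyemi, Horvat, Okafor, Szabo.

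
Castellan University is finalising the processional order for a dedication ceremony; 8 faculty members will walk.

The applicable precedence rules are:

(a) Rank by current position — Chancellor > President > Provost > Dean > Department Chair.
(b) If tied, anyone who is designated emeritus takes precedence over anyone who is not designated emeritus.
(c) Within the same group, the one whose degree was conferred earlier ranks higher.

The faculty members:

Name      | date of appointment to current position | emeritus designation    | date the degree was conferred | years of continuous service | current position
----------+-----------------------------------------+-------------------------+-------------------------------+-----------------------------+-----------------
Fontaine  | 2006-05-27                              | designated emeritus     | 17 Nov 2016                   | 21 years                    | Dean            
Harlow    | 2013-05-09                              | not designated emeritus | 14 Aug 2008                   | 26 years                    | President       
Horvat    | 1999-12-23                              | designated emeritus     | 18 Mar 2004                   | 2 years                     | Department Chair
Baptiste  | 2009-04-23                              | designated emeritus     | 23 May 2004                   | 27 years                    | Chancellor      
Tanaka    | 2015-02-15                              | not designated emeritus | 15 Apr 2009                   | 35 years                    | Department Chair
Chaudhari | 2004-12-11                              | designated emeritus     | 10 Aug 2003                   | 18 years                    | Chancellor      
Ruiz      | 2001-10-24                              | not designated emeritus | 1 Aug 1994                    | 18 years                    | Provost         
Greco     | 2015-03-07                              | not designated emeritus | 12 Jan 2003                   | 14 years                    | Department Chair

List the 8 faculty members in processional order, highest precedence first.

Chaudhari, Baptiste, Harlow, Ruiz, Fontaine, Horvat, Greco, Tanaka

By current position: Chaudhari and Baptiste (Chancellor); then Harlow (President); then Ruiz (Provost); then Fontaine (Dean); then Horvat, Greco and Tanaka (Department Chair).
Chaudhari and Baptiste are each designated emeritus, so the next rule applies.
Among Chaudhari and Baptiste, by date the degree was conferred (earlier first): Chaudhari (10 Aug 2003) before Baptiste (23 May 2004).
Among Horvat, Greco and Tanaka, designated emeritus before not designated emeritus: Horvat (designated emeritus) before Greco and Tanaka (not designated emeritus).
Among Greco and Tanaka, by date the degree was conferred (earlier first): Greco (12 Jan 2003) before Tanaka (15 Apr 2009).
Full order: Chaudhari, Baptiste, Harlow, Ruiz, Fontaine, Horvat, Greco, Tanaka.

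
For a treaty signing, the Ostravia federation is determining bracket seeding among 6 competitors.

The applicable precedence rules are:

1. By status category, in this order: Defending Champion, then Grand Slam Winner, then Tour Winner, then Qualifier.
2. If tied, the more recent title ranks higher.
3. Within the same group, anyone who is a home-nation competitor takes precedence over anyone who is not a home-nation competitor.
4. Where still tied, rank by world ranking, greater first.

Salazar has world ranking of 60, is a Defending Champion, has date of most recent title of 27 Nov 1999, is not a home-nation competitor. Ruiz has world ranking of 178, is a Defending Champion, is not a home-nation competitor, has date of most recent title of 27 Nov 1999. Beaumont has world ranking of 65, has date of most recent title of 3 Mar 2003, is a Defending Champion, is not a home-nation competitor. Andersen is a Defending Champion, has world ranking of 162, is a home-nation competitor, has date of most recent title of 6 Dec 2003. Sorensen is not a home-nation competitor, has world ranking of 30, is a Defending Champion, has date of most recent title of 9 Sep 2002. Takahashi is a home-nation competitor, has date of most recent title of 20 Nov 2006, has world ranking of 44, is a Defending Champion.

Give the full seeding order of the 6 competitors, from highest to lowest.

By status category: Takahashi, Andersen, Beaumont, Sorensen, Ruiz and Salazar (Defending Champion).
Among Takahashi, Andersen, Beaumont, Sorensen, Ruiz and Salazar, by date of most recent title (later first): Takahashi (20 Nov 2006) before Andersen (6 Dec 2003) before Beaumont (3 Mar 2003) before Sorensen (9 Sep 2002) before Ruiz and Salazar (27 Nov 1999).
Ruiz and Salazar are each not a home-nation competitor, so the next rule applies.
Among Ruiz and Salazar, by world ranking (higher first): Ruiz (178) before Salazar (60).
Full order: Takahashi, Andersen, Beaumont, Sorensen, Ruiz, Salazar.

Takahashi, Andersen, Beaumont, Sorensen, Ruiz, Salazar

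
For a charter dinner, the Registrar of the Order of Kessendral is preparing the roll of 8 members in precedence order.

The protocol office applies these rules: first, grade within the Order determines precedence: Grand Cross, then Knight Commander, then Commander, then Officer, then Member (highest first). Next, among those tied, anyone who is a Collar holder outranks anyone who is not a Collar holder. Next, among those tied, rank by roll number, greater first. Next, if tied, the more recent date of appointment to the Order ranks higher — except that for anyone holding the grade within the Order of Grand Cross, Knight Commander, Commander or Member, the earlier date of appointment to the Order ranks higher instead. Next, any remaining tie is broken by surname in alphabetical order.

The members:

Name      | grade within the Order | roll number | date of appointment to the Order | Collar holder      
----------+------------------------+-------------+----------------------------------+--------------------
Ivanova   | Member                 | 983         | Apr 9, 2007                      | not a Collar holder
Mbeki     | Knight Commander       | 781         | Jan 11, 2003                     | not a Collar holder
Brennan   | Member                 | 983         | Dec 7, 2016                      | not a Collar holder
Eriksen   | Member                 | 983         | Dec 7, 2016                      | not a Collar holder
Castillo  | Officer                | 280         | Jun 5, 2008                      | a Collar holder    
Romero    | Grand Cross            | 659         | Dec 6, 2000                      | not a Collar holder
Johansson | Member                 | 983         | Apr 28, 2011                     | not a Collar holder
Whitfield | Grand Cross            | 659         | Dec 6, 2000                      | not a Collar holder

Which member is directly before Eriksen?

Brennan

By grade within the Order: Romero and Whitfield (Grand Cross); then Mbeki (Knight Commander); then Castillo (Officer); then Ivanova, Johansson, Brennan and Eriksen (Member).
Romero and Whitfield are each not a Collar holder, so the next rule applies.
Romero and Whitfield both have roll number 659, so the next rule applies.
Romero and Whitfield both have date of appointment to the Order Dec 6, 2000, so the next rule applies.
Among Romero and Whitfield, alphabetically by surname: Romero before Whitfield.
Ivanova, Johansson, Brennan and Eriksen are each not a Collar holder, so the next rule applies.
Ivanova, Johansson, Brennan and Eriksen all have roll number 983, so the next rule applies.
Among Ivanova, Johansson, Brennan and Eriksen, by date of appointment to the Order (earlier first) (reversed rule for this group): Ivanova (Apr 9, 2007) before Johansson (Apr 28, 2011) before Brennan and Eriksen (Dec 7, 2016).
Among Brennan and Eriksen, alphabetically by surname: Brennan before Eriksen.
Order: Romero, Whitfield, Mbeki, Castillo, Ivanova, Johansson, Brennan, Eriksen.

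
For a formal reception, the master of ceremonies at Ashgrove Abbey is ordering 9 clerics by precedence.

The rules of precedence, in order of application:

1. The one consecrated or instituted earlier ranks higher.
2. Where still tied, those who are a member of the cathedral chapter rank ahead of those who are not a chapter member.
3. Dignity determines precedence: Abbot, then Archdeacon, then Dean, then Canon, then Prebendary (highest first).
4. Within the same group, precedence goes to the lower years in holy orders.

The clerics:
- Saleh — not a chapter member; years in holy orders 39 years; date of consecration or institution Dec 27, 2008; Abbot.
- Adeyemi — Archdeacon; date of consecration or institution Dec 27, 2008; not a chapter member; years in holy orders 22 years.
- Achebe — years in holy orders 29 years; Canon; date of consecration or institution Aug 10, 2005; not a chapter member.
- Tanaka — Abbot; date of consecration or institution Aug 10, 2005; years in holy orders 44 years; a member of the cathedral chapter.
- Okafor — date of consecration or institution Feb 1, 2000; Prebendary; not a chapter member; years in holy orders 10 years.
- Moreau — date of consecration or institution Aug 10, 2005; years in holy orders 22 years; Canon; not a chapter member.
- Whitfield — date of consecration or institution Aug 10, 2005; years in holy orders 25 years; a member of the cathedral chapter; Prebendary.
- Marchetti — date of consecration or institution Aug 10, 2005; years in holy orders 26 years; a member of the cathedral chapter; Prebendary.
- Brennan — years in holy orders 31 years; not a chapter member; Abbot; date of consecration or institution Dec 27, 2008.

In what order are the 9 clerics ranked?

Okafor, Tanaka, Whitfield, Marchetti, Moreau, Achebe, Brennan, Saleh, Adeyemi

By date of consecration or institution (earlier first): Okafor (Feb 1, 2000); then Tanaka, Whitfield, Marchetti, Moreau and Achebe (each Aug 10, 2005); then Brennan, Saleh and Adeyemi (each Dec 27, 2008).
Among Tanaka, Whitfield, Marchetti, Moreau and Achebe, a member of the cathedral chapter before not a chapter member: Tanaka, Whitfield and Marchetti (a member of the cathedral chapter) before Moreau and Achebe (not a chapter member).
Among Tanaka, Whitfield and Marchetti, by dignity: Tanaka (Abbot) before Whitfield and Marchetti (Prebendary).
Among Whitfield and Marchetti, by years in holy orders (lower first): Whitfield (25 years) before Marchetti (26 years).
Moreau and Achebe are each Canon, so the next rule applies.
Among Moreau and Achebe, by years in holy orders (lower first): Moreau (22 years) before Achebe (29 years).
Brennan, Saleh and Adeyemi are each not a chapter member, so the next rule applies.
Among Brennan, Saleh and Adeyemi, by dignity: Brennan and Saleh (Abbot) before Adeyemi (Archdeacon).
Among Brennan and Saleh, by years in holy orders (lower first): Brennan (31 years) before Saleh (39 years).
Full order: Okafor, Tanaka, Whitfield, Marchetti, Moreau, Achebe, Brennan, Saleh, Adeyemi.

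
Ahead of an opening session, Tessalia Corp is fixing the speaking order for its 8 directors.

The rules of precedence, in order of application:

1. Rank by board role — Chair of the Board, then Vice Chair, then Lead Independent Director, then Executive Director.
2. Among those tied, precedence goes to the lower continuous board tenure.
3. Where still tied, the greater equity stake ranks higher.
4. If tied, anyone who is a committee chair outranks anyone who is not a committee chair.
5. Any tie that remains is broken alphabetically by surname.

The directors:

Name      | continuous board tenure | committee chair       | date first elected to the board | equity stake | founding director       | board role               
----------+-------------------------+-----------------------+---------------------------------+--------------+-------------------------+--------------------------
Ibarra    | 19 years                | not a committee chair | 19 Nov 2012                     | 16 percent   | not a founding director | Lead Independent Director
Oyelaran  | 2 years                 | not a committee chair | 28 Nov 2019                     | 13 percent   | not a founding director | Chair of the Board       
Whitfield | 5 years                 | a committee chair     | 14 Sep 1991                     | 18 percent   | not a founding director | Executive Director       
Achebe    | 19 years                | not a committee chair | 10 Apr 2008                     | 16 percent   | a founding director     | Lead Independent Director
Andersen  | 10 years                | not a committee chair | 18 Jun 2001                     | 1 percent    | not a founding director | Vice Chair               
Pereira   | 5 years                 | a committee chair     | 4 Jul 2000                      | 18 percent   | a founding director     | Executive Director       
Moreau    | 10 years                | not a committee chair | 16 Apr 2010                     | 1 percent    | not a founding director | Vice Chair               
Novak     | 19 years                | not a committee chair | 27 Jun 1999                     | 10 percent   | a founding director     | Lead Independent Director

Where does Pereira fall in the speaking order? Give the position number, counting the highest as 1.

7

By board role: Oyelaran (Chair of the Board); then Andersen and Moreau (Vice Chair); then Achebe, Ibarra and Novak (Lead Independent Director); then Pereira and Whitfield (Executive Director).
Andersen and Moreau both have continuous board tenure 10 years, so the next rule applies.
Andersen and Moreau both have equity stake 1 percent, so the next rule applies.
Andersen and Moreau are each not a committee chair, so the next rule applies.
Among Andersen and Moreau, alphabetically by surname: Andersen before Moreau.
Achebe, Ibarra and Novak all have continuous board tenure 19 years, so the next rule applies.
Among Achebe, Ibarra and Novak, by equity stake (higher first): Achebe and Ibarra (16 percent) before Novak (10 percent).
Achebe and Ibarra are each not a committee chair, so the next rule applies.
Among Achebe and Ibarra, alphabetically by surname: Achebe before Ibarra.
Pereira and Whitfield both have continuous board tenure 5 years, so the next rule applies.
Pereira and Whitfield both have equity stake 18 percent, so the next rule applies.
Pereira and Whitfield are each a committee chair, so the next rule applies.
Among Pereira and Whitfield, alphabetically by surname: Pereira before Whitfield.
Order: Oyelaran, Andersen, Moreau, Achebe, Ibarra, Novak, Pereira, Whitfield. So position 7.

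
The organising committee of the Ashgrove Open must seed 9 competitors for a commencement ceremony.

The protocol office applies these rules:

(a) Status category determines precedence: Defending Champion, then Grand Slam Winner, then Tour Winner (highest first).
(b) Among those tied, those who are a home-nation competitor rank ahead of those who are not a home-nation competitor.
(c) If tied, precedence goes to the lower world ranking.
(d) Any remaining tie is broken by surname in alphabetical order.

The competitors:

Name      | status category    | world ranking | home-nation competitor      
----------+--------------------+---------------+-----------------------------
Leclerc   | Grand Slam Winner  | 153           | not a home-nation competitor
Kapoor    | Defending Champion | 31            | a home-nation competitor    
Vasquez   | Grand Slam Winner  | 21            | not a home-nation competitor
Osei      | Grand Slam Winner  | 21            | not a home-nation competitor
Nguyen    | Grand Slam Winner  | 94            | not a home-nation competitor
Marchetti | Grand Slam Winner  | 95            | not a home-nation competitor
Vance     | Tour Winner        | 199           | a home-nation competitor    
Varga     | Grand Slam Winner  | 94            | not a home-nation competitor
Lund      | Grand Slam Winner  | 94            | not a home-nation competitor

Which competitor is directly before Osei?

Kapoor

By status category: Kapoor (Defending Champion); then Osei, Vasquez, Lund, Nguyen, Varga, Marchetti and Leclerc (Grand Slam Winner); then Vance (Tour Winner).
Osei, Vasquez, Lund, Nguyen, Varga, Marchetti and Leclerc are each not a home-nation competitor, so the next rule applies.
Among Osei, Vasquez, Lund, Nguyen, Varga, Marchetti and Leclerc, by world ranking (lower first): Osei and Vasquez (21) before Lund, Nguyen and Varga (94) before Marchetti (95) before Leclerc (153).
Among Osei and Vasquez, alphabetically by surname: Osei before Vasquez.
Among Lund, Nguyen and Varga, alphabetically by surname: Lund before Nguyen before Varga.
Order: Kapoor, Osei, Vasquez, Lund, Nguyen, Varga, Marchetti, Leclerc, Vance.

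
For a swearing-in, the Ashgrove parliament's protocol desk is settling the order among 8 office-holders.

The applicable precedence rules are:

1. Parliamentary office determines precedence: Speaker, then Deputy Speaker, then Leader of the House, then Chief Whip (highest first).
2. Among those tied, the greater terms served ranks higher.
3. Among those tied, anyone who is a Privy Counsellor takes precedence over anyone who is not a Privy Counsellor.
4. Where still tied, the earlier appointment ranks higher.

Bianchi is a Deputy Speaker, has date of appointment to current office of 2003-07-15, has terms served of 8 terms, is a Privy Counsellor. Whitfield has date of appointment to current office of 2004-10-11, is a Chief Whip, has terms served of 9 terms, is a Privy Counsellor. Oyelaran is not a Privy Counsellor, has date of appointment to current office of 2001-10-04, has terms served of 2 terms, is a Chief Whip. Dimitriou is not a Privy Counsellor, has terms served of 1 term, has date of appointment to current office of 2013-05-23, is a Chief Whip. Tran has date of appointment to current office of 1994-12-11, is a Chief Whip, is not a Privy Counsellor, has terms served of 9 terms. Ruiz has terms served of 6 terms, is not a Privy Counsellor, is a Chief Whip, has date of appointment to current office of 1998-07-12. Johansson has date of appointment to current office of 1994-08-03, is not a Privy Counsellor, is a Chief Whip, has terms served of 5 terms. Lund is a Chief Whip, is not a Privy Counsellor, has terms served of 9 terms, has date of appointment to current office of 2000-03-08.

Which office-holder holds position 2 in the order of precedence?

By parliamentary office: Bianchi (Deputy Speaker); then Whitfield, Tran, Lund, Ruiz, Johansson, Oyelaran and Dimitriou (Chief Whip).
Among Whitfield, Tran, Lund, Ruiz, Johansson, Oyelaran and Dimitriou, by terms served (higher first): Whitfield, Tran and Lund (9 terms) before Ruiz (6 terms) before Johansson (5 terms) before Oyelaran (2 terms) before Dimitriou (1 term).
Among Whitfield, Tran and Lund, a Privy Counsellor before not a Privy Counsellor: Whitfield (a Privy Counsellor) before Tran and Lund (not a Privy Counsellor).
Among Tran and Lund, by date of appointment to current office (earlier first): Tran (1994-12-11) before Lund (2000-03-08).
Order: Bianchi, Whitfield, Tran, Lund, Ruiz, Johansson, Oyelaran, Dimitriou.

Whitfield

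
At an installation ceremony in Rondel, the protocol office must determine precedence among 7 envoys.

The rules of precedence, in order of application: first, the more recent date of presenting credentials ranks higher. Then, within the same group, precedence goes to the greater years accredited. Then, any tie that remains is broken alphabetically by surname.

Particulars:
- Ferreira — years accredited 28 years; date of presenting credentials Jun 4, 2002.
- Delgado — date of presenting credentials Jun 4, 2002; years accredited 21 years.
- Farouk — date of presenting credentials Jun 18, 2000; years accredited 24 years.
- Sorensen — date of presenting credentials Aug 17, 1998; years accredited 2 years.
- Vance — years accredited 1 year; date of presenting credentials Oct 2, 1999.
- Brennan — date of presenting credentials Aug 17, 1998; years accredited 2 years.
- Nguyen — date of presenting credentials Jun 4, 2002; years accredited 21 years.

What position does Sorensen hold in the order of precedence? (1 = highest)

7

By date of presenting credentials (later first): Ferreira, Delgado and Nguyen (each Jun 4, 2002); then Farouk (Jun 18, 2000); then Vance (Oct 2, 1999); then Brennan and Sorensen (both Aug 17, 1998).
Among Ferreira, Delgado and Nguyen, by years accredited (higher first): Ferreira (28 years) before Delgado and Nguyen (21 years).
Among Delgado and Nguyen, alphabetically by surname: Delgado before Nguyen.
Brennan and Sorensen both have years accredited 2 years, so the next rule applies.
Among Brennan and Sorensen, alphabetically by surname: Brennan before Sorensen.
Order: Ferreira, Delgado, Nguyen, Farouk, Vance, Brennan, Sorensen. So position 7.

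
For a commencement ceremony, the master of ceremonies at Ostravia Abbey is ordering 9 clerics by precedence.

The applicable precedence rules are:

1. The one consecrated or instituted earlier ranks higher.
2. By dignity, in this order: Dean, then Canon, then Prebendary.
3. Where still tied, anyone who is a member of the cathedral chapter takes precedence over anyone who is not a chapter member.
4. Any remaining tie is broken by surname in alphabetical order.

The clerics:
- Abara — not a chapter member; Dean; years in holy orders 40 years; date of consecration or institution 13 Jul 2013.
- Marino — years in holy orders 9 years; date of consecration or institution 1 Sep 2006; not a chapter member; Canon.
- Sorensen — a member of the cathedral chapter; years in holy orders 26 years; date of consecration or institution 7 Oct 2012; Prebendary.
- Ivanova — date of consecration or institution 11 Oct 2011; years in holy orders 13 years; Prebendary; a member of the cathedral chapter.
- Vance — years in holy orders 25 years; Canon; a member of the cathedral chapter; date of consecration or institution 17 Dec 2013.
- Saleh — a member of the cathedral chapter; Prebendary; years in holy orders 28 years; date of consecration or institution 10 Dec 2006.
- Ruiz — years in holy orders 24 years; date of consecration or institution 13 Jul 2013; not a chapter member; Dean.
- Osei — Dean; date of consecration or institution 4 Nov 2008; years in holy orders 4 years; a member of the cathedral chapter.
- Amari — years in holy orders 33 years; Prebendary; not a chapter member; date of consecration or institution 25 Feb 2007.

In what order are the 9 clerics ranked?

By date of consecration or institution (earlier first): Marino (1 Sep 2006); then Saleh (10 Dec 2006); then Amari (25 Feb 2007); then Osei (4 Nov 2008); then Ivanova (11 Oct 2011); then Sorensen (7 Oct 2012); then Abara and Ruiz (both 13 Jul 2013); then Vance (17 Dec 2013).
Abara and Ruiz are each Dean, so the next rule applies.
Abara and Ruiz are each not a chapter member, so the next rule applies.
Among Abara and Ruiz, alphabetically by surname: Abara before Ruiz.
Full order: Marino, Saleh, Amari, Osei, Ivanova, Sorensen, Abara, Ruiz, Vance.

Marino, Saleh, Amari, Osei, Ivanova, Sorensen, Abara, Ruiz, Vance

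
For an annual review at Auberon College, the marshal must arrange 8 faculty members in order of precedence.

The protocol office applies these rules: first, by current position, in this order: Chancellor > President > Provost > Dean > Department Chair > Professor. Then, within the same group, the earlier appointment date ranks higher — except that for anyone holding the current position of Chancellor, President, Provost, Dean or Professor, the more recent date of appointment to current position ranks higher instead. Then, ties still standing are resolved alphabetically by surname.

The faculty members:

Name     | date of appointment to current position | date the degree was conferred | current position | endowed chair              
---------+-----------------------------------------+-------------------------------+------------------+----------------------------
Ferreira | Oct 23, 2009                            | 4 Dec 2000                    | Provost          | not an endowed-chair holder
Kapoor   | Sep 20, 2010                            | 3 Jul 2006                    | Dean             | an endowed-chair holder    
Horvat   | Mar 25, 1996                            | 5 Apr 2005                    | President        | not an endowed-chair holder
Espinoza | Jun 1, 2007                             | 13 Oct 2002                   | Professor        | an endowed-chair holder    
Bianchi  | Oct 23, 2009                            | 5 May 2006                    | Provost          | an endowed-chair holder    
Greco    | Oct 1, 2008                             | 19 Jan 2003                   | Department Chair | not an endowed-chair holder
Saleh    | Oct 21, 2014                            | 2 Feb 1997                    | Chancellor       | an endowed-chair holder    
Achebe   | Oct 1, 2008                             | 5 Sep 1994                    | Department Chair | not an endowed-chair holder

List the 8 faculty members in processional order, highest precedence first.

By current position: Saleh (Chancellor); then Horvat (President); then Bianchi and Ferreira (Provost); then Kapoor (Dean); then Achebe and Greco (Department Chair); then Espinoza (Professor).
Bianchi and Ferreira both have date of appointment to current position Oct 23, 2009, so the next rule applies.
Among Bianchi and Ferreira, alphabetically by surname: Bianchi before Ferreira.
Achebe and Greco both have date of appointment to current position Oct 1, 2008, so the next rule applies.
Among Achebe and Greco, alphabetically by surname: Achebe before Greco.
Full order: Saleh, Horvat, Bianchi, Ferreira, Kapoor, Achebe, Greco, Espinoza.

Saleh, Horvat, Bianchi, Ferreira, Kapoor, Achebe, Greco, Espinoza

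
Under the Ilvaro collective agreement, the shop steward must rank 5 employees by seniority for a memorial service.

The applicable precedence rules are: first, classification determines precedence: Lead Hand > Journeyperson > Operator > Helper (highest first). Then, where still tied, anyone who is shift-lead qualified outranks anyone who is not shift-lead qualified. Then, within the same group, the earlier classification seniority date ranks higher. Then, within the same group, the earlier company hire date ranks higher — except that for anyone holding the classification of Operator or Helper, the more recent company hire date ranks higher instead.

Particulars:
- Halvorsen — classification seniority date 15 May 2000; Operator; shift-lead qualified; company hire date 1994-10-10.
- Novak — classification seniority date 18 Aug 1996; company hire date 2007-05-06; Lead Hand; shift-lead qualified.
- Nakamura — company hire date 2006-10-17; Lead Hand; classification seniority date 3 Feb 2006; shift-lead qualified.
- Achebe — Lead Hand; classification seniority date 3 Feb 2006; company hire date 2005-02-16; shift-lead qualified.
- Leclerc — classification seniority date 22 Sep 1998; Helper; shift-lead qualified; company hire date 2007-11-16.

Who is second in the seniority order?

By classification: Novak, Achebe and Nakamura (Lead Hand); then Halvorsen (Operator); then Leclerc (Helper).
Novak, Achebe and Nakamura are each shift-lead qualified, so the next rule applies.
Among Novak, Achebe and Nakamura, by classification seniority date (earlier first): Novak (18 Aug 1996) before Achebe and Nakamura (3 Feb 2006).
Among Achebe and Nakamura, by company hire date (earlier first): Achebe (2005-02-16) before Nakamura (2006-10-17).
Order: Novak, Achebe, Nakamura, Halvorsen, Leclerc.

Achebe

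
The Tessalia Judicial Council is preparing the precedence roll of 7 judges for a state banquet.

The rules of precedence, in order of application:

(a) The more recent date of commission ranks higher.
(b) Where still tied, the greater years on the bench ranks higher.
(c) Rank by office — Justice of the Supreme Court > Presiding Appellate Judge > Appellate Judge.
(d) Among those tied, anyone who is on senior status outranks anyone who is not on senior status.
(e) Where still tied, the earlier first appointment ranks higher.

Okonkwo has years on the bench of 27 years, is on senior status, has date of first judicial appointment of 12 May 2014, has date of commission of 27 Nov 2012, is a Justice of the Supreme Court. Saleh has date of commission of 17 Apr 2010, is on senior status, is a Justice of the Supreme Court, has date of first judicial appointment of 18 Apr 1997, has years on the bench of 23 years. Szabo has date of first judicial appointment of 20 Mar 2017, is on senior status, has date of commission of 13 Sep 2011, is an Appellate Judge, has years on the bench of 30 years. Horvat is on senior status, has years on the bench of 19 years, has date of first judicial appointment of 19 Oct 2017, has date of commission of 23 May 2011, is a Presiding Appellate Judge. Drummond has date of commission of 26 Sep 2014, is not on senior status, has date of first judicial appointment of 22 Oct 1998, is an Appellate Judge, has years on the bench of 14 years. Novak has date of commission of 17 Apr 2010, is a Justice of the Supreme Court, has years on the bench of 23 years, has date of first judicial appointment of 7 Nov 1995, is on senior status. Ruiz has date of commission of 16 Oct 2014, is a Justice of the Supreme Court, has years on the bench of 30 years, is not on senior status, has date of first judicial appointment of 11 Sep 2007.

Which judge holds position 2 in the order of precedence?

Drummond

By date of commission (later first): Ruiz (16 Oct 2014); then Drummond (26 Sep 2014); then Okonkwo (27 Nov 2012); then Szabo (13 Sep 2011); then Horvat (23 May 2011); then Novak and Saleh (both 17 Apr 2010).
Novak and Saleh both have years on the bench 23 years, so the next rule applies.
Novak and Saleh are each Justice of the Supreme Court, so the next rule applies.
Novak and Saleh are each on senior status, so the next rule applies.
Among Novak and Saleh, by date of first judicial appointment (earlier first): Novak (7 Nov 1995) before Saleh (18 Apr 1997).
Order: Ruiz, Drummond, Okonkwo, Szabo, Horvat, Novak, Saleh.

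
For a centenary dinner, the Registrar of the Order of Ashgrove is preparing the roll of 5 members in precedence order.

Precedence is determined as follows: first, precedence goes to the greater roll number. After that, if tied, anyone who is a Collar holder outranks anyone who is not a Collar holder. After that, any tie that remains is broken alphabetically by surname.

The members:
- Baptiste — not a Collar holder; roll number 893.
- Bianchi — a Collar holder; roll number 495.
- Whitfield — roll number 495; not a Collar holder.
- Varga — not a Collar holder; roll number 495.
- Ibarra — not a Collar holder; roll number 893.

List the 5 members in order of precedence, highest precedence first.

Baptiste, Ibarra, Bianchi, Varga, Whitfield

By roll number (higher first): Baptiste and Ibarra (both 893); then Bianchi, Varga and Whitfield (each 495).
Baptiste and Ibarra are each not a Collar holder, so the next rule applies.
Among Baptiste and Ibarra, alphabetically by surname: Baptiste before Ibarra.
Among Bianchi, Varga and Whitfield, a Collar holder before not a Collar holder: Bianchi (a Collar holder) before Varga and Whitfield (not a Collar holder).
Among Varga and Whitfield, alphabetically by surname: Varga before Whitfield.
Full order: Baptiste, Ibarra, Bianchi, Varga, Whitfield.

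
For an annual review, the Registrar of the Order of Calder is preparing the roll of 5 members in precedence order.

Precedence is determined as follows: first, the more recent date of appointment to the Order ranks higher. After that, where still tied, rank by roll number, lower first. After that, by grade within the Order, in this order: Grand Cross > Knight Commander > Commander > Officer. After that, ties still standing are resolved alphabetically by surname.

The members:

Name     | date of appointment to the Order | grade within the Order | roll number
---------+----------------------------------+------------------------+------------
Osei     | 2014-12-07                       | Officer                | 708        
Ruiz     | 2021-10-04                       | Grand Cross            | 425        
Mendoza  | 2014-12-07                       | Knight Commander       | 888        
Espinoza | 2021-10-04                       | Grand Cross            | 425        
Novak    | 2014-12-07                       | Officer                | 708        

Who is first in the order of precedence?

Espinoza

By date of appointment to the Order (later first): Espinoza and Ruiz (both 2021-10-04); then Novak, Osei and Mendoza (each 2014-12-07).
Espinoza and Ruiz both have roll number 425, so the next rule applies.
Espinoza and Ruiz are each Grand Cross, so the next rule applies.
Among Espinoza and Ruiz, alphabetically by surname: Espinoza before Ruiz.
Among Novak, Osei and Mendoza, by roll number (lower first): Novak and Osei (708) before Mendoza (888).
Novak and Osei are each Officer, so the next rule applies.
Among Novak and Osei, alphabetically by surname: Novak before Osei.
Order: Espinoza, Ruiz, Novak, Osei, Mendoza.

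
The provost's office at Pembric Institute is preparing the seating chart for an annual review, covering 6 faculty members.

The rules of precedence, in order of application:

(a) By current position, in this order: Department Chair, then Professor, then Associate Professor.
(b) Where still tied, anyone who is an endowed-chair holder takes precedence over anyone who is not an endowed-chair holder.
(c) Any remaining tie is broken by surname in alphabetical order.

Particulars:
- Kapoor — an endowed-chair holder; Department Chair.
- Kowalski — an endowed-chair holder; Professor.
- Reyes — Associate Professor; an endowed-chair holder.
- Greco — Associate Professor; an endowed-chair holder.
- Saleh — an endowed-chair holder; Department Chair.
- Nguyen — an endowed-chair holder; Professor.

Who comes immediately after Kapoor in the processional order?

Saleh

By current position: Kapoor and Saleh (Department Chair); then Kowalski and Nguyen (Professor); then Greco and Reyes (Associate Professor).
Kapoor and Saleh are each an endowed-chair holder, so the next rule applies.
Among Kapoor and Saleh, alphabetically by surname: Kapoor before Saleh.
Kowalski and Nguyen are each an endowed-chair holder, so the next rule applies.
Among Kowalski and Nguyen, alphabetically by surname: Kowalski before Nguyen.
Greco and Reyes are each an endowed-chair holder, so the next rule applies.
Among Greco and Reyes, alphabetically by surname: Greco before Reyes.
Order: Kapoor, Saleh, Kowalski, Nguyen, Greco, Reyes.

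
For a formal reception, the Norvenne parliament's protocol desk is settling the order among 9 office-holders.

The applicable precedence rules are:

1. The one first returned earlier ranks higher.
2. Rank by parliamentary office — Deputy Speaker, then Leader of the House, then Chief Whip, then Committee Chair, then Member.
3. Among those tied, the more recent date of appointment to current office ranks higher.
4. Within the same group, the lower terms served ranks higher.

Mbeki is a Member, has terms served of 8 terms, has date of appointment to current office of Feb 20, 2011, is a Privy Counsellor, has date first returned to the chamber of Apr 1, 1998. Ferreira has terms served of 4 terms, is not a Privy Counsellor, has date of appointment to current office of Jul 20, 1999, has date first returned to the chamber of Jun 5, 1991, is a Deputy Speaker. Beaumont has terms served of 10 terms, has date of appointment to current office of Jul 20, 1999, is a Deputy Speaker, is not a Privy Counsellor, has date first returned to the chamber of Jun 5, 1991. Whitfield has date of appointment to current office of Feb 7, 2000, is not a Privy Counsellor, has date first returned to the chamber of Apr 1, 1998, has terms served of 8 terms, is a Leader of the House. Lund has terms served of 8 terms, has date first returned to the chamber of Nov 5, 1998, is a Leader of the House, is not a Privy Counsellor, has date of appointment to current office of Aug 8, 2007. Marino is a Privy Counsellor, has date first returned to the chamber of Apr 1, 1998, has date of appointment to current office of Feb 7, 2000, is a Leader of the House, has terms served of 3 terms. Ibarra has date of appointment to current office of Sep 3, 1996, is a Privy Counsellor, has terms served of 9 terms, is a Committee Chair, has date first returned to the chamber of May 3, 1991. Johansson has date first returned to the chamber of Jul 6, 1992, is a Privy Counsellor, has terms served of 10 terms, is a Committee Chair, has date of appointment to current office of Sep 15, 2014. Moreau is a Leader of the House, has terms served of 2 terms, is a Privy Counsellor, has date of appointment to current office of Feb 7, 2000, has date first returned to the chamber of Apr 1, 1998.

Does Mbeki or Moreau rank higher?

By date first returned to the chamber (earlier first): Ibarra (May 3, 1991); then Ferreira and Beaumont (both Jun 5, 1991); then Johansson (Jul 6, 1992); then Moreau, Marino, Whitfield and Mbeki (each Apr 1, 1998); then Lund (Nov 5, 1998).
Ferreira and Beaumont are each Deputy Speaker, so the next rule applies.
Ferreira and Beaumont both have date of appointment to current office Jul 20, 1999, so the next rule applies.
Among Ferreira and Beaumont, by terms served (lower first): Ferreira (4 terms) before Beaumont (10 terms).
Among Moreau, Marino, Whitfield and Mbeki, by parliamentary office: Moreau, Marino and Whitfield (Leader of the House) before Mbeki (Member).
Moreau, Marino and Whitfield all have date of appointment to current office Feb 7, 2000, so the next rule applies.
Among Moreau, Marino and Whitfield, by terms served (lower first): Moreau (2 terms) before Marino (3 terms) before Whitfield (8 terms).
So Moreau takes precedence.

Moreau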